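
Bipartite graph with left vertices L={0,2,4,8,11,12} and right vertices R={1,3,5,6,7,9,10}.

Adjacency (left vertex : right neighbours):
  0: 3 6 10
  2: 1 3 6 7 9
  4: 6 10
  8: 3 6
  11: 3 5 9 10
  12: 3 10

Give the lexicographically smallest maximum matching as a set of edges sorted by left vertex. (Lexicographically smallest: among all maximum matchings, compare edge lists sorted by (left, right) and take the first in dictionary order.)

|M| = 5 (so the lex-smallest maximum matching has 5 edges)
process left vertices in ascending order; for each, take the smallest-labelled available neighbour that still permits 5 edges overall, or leave it unmatched if none does
lex-smallest matching: {0-3, 2-1, 4-6, 11-5, 12-10}

Lex-smallest maximum matching: {(0,3), (2,1), (4,6), (11,5), (12,10)}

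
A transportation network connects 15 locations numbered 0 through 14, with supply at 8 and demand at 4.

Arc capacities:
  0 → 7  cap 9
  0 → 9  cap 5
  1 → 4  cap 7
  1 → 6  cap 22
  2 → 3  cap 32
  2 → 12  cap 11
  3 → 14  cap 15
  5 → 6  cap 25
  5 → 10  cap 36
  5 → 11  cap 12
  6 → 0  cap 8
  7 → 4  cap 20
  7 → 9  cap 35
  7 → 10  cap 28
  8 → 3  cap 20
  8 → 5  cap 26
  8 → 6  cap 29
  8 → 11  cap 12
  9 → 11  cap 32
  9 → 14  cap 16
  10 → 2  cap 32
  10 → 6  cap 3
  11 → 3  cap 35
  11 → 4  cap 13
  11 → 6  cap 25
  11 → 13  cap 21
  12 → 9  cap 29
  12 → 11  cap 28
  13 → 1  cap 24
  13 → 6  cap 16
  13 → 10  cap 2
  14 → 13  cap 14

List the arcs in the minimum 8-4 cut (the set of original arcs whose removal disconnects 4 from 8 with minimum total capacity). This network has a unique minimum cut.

augment #1: 8→11→4 push 12
augment #2: 8→5→11→4 push 1
augment #3: 8→6→0→7→4 push 8
augment #4: 8→3→14→13→1→4 push 7
max flow = 28; residual-reachable set from 8 gives S-side
cut edges (S→T): {(1,4), (6,0), (11,4)} total cap 28

Min-cut arcs: {(1,4), (6,0), (11,4)} (total capacity 28)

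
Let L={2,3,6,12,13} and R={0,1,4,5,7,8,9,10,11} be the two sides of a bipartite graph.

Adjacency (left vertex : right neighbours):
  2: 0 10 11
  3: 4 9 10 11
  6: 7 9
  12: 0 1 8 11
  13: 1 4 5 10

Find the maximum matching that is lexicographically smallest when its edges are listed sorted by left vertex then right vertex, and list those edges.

|M| = 5 (so the lex-smallest maximum matching has 5 edges)
process left vertices in ascending order; for each, take the smallest-labelled available neighbour that still permits 5 edges overall, or leave it unmatched if none does
lex-smallest matching: {2-0, 3-4, 6-7, 12-1, 13-5}

Lex-smallest maximum matching: {(2,0), (3,4), (6,7), (12,1), (13,5)}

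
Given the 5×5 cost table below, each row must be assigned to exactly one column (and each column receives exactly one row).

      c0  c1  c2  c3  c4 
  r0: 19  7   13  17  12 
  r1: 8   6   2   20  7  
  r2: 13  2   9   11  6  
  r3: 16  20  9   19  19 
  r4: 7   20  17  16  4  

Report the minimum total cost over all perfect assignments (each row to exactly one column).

optimal assignment: row0→col1 (cost 7), row1→col0 (cost 8), row2→col3 (cost 11), row3→col2 (cost 9), row4→col4 (cost 4)
total = 7 + 8 + 11 + 9 + 4 = 39

Minimum assignment cost: 39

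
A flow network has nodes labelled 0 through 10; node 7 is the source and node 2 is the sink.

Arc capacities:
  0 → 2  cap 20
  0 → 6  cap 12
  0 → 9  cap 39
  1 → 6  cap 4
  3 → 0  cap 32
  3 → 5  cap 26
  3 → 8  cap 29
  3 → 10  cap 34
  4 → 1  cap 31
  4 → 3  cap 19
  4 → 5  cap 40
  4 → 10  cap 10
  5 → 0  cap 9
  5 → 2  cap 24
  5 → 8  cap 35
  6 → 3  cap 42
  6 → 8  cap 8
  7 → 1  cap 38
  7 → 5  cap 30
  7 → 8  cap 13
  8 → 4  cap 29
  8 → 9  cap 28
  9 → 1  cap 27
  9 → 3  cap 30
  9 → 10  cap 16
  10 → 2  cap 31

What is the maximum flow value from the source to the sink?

Maximum flow value: 47

augment #1: 7→5→2 bottleneck 24, total now 24
augment #2: 7→5→0→2 bottleneck 6, total now 30
augment #3: 7→8→4→10→2 bottleneck 10, total now 40
augment #4: 7→8→9→10→2 bottleneck 3, total now 43
augment #5: 7→1→6→3→0→2 bottleneck 4, total now 47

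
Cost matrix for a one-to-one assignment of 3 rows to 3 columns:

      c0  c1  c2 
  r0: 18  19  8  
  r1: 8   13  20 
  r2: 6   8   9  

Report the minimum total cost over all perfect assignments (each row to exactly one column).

optimal assignment: row0→col2 (cost 8), row1→col0 (cost 8), row2→col1 (cost 8)
total = 8 + 8 + 8 = 24

Minimum assignment cost: 24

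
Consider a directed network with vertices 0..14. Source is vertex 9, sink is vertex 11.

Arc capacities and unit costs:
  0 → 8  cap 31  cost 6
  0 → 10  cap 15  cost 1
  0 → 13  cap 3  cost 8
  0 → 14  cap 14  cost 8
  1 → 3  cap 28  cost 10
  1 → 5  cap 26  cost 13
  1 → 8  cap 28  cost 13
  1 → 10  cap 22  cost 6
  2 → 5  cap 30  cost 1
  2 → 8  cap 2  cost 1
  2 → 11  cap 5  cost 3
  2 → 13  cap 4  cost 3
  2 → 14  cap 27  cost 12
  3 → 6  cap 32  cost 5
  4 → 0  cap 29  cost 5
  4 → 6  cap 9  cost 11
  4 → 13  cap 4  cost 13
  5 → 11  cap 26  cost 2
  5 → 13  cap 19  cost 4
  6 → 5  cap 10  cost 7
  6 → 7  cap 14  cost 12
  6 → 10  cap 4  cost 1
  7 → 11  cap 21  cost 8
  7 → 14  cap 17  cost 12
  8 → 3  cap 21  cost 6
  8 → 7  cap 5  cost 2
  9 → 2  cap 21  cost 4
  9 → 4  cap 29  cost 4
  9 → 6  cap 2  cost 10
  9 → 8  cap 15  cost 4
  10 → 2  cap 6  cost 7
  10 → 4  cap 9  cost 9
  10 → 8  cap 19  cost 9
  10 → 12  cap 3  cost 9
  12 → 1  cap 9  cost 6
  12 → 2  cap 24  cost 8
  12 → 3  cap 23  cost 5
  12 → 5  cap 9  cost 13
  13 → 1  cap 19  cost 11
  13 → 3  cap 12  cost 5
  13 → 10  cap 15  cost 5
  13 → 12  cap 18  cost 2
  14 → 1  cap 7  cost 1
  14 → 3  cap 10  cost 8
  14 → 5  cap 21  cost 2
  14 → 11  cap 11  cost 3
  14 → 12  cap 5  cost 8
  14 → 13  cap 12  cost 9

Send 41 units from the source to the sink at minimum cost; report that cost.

Minimum cost for 41 units: 515

shortest-cost path #1: 9→2→11 push 5 @ unit cost 7 (adds 35)
shortest-cost path #2: 9→2→5→11 push 16 @ unit cost 7 (adds 112)
shortest-cost path #3: 9→8→7→11 push 5 @ unit cost 14 (adds 70)
shortest-cost path #4: 9→6→5→11 push 2 @ unit cost 19 (adds 38)
shortest-cost path #5: 9→4→0→14→11 push 11 @ unit cost 20 (adds 220)
shortest-cost path #6: 9→4→0→10→2→5→11 push 2 @ unit cost 20 (adds 40)
total cost = 515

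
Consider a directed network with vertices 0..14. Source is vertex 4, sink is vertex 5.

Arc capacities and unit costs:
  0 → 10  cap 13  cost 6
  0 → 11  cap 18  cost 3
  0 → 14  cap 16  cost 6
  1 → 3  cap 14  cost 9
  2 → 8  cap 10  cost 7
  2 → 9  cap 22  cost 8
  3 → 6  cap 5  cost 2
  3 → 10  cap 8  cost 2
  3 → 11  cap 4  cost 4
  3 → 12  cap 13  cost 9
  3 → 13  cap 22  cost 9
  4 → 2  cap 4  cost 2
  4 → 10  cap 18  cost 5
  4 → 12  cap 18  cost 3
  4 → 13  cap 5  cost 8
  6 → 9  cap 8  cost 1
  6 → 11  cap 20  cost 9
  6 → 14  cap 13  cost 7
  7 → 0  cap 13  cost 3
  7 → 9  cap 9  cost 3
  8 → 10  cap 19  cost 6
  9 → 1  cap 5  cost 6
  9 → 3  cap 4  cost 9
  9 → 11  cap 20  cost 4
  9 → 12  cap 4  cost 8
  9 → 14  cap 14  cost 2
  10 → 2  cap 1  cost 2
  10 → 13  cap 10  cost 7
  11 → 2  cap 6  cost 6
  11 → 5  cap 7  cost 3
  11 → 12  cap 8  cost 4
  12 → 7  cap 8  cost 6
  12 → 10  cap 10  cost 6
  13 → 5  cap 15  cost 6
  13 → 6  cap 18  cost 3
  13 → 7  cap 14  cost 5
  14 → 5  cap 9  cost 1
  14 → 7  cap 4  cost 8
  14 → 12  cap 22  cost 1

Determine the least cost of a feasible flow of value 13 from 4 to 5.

shortest-cost path #1: 4→2→9→14→5 push 4 @ unit cost 13 (adds 52)
shortest-cost path #2: 4→13→5 push 5 @ unit cost 14 (adds 70)
shortest-cost path #3: 4→12→7→9→14→5 push 4 @ unit cost 15 (adds 60)
total cost = 182

Minimum cost for 13 units: 182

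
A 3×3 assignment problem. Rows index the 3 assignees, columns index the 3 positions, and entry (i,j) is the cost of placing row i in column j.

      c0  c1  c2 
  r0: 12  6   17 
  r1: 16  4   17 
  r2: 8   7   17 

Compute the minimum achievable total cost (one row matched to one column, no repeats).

optimal assignment: row0→col2 (cost 17), row1→col1 (cost 4), row2→col0 (cost 8)
total = 17 + 4 + 8 = 29

Minimum assignment cost: 29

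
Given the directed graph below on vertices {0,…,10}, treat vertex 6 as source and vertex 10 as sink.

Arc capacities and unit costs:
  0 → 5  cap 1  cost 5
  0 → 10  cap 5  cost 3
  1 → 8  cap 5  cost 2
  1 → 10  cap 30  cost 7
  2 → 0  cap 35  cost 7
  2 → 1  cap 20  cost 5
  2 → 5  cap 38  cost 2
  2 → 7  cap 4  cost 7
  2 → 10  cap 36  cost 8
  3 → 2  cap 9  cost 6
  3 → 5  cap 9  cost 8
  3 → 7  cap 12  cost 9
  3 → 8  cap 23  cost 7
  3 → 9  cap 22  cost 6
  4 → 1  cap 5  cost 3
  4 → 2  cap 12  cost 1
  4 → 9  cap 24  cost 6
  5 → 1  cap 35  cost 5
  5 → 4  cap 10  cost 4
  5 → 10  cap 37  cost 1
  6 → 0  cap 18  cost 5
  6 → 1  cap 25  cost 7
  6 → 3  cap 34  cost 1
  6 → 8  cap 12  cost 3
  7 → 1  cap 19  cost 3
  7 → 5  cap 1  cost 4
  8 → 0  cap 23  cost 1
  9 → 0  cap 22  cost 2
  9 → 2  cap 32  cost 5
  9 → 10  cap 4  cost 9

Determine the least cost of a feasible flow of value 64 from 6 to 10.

Minimum cost for 64 units: 800

shortest-cost path #1: 6→8→0→10 push 5 @ unit cost 7 (adds 35)
shortest-cost path #2: 6→8→0→5→10 push 1 @ unit cost 10 (adds 10)
shortest-cost path #3: 6→3→5→10 push 9 @ unit cost 10 (adds 90)
shortest-cost path #4: 6→3→2→5→10 push 9 @ unit cost 10 (adds 90)
shortest-cost path #5: 6→1→10 push 25 @ unit cost 14 (adds 350)
shortest-cost path #6: 6→3→7→5→10 push 1 @ unit cost 15 (adds 15)
shortest-cost path #7: 6→3→9→2→5→10 push 14 @ unit cost 15 (adds 210)
total cost = 800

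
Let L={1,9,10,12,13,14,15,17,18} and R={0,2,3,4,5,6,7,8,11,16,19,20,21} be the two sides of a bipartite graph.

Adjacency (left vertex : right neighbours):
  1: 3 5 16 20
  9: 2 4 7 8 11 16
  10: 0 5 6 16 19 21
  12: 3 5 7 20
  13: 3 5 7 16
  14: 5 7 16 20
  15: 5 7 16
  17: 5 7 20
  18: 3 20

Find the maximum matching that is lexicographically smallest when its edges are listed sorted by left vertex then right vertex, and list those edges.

Lex-smallest maximum matching: {(1,3), (9,2), (10,0), (12,5), (13,7), (14,16), (17,20)}

|M| = 7 (so the lex-smallest maximum matching has 7 edges)
process left vertices in ascending order; for each, take the smallest-labelled available neighbour that still permits 7 edges overall, or leave it unmatched if none does
lex-smallest matching: {1-3, 9-2, 10-0, 12-5, 13-7, 14-16, 17-20}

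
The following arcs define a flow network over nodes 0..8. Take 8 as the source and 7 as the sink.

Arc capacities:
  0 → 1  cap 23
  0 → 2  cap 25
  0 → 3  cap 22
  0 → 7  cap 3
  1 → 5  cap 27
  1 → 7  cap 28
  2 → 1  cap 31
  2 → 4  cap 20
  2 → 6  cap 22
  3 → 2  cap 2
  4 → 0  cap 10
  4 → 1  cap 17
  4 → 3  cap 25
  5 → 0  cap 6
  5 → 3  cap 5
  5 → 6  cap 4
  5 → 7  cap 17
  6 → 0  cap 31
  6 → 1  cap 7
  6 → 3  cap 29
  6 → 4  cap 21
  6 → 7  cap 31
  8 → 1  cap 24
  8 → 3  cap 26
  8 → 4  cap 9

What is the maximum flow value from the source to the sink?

Maximum flow value: 35

augment #1: 8→1→7 bottleneck 24, total now 24
augment #2: 8→4→0→7 bottleneck 3, total now 27
augment #3: 8→4→1→7 bottleneck 4, total now 31
augment #4: 8→3→2→6→7 bottleneck 2, total now 33
augment #5: 8→4→1→5→7 bottleneck 2, total now 35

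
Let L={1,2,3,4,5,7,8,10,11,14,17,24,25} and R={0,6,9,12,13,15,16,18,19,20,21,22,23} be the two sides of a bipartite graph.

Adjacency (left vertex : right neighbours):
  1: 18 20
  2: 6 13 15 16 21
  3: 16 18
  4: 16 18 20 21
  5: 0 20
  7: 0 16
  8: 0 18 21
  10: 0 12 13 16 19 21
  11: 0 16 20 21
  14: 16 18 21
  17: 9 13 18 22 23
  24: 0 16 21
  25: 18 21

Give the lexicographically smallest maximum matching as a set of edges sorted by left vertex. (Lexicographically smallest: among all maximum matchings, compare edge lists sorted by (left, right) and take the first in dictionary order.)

|M| = 8 (so the lex-smallest maximum matching has 8 edges)
process left vertices in ascending order; for each, take the smallest-labelled available neighbour that still permits 8 edges overall, or leave it unmatched if none does
lex-smallest matching: {1-18, 2-6, 3-16, 4-20, 5-0, 8-21, 10-12, 17-9}

Lex-smallest maximum matching: {(1,18), (2,6), (3,16), (4,20), (5,0), (8,21), (10,12), (17,9)}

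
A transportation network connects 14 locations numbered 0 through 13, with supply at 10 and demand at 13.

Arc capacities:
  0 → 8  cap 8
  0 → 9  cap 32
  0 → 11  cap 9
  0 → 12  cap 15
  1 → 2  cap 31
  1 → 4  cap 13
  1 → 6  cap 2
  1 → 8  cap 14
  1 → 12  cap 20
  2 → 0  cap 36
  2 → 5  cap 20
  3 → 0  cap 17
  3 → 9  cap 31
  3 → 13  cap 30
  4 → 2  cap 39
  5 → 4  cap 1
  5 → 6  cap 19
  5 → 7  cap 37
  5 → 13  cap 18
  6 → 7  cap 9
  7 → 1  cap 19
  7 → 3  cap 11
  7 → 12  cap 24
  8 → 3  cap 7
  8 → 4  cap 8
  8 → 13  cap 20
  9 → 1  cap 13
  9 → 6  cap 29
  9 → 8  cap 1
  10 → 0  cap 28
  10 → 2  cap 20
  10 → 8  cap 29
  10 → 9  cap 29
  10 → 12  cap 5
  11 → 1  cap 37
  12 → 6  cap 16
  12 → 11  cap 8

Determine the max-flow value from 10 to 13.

Maximum flow value: 56

augment #1: 10→8→13 bottleneck 20, total now 20
augment #2: 10→2→5→13 bottleneck 18, total now 38
augment #3: 10→8→3→13 bottleneck 7, total now 45
augment #4: 10→2→5→7→3→13 bottleneck 2, total now 47
augment #5: 10→9→6→7→3→13 bottleneck 9, total now 56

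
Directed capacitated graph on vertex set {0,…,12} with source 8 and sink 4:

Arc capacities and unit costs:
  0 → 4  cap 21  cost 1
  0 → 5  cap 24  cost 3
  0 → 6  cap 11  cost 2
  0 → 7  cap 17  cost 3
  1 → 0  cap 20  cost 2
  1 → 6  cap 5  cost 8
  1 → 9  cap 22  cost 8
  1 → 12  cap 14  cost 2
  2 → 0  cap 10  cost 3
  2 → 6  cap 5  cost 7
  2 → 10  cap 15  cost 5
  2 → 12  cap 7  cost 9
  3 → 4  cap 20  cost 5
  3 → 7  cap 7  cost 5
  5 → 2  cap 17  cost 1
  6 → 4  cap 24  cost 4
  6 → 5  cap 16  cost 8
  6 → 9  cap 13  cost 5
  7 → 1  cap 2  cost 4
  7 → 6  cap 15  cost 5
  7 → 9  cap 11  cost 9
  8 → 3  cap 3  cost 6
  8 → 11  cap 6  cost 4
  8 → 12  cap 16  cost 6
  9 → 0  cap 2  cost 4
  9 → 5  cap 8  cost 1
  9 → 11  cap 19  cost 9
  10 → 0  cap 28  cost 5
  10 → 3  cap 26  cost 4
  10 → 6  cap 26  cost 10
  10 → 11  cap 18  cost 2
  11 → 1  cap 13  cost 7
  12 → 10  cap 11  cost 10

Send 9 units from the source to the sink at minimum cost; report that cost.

Minimum cost for 9 units: 117

shortest-cost path #1: 8→3→4 push 3 @ unit cost 11 (adds 33)
shortest-cost path #2: 8→11→1→0→4 push 6 @ unit cost 14 (adds 84)
total cost = 117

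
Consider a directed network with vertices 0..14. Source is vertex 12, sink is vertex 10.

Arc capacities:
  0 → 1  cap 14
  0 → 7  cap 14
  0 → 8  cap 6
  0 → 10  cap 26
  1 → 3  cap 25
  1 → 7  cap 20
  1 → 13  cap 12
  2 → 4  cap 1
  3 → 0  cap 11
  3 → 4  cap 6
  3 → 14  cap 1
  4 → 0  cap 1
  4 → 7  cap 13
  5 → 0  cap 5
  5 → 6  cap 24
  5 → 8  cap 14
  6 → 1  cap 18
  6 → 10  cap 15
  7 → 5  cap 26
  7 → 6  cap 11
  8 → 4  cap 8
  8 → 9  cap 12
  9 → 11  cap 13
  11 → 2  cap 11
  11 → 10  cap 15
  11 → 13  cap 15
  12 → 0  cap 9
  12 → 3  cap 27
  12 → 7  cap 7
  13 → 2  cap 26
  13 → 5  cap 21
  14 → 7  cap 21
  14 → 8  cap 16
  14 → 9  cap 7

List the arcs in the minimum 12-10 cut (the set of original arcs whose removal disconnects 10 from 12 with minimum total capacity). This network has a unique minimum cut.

Min-cut arcs: {(3,0), (3,4), (3,14), (12,0), (12,7)} (total capacity 34)

augment #1: 12→0→10 push 9
augment #2: 12→3→0→10 push 11
augment #3: 12→7→6→10 push 7
augment #4: 12→3→4→0→10 push 1
augment #5: 12→3→4→7→6→10 push 4
augment #6: 12→3→14→9→11→10 push 1
augment #7: 12→3→4→7→5→0→10 push 1
max flow = 34; residual-reachable set from 12 gives S-side
cut edges (S→T): {(3,0), (3,4), (3,14), (12,0), (12,7)} total cap 34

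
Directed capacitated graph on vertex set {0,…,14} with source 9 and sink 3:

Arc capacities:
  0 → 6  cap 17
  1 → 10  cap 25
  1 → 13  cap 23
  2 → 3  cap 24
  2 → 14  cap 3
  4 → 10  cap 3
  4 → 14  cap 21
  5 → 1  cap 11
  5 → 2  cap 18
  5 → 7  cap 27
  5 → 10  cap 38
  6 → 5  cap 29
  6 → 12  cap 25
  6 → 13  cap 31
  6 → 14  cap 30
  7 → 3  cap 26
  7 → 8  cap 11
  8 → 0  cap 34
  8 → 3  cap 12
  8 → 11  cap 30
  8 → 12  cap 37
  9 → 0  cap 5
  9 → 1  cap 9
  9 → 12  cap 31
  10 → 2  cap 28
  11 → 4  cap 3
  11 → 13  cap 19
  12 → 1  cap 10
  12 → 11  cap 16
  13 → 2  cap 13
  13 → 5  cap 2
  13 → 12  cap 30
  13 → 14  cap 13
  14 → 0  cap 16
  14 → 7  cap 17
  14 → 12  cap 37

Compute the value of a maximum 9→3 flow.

augment #1: 9→1→10→2→3 bottleneck 9, total now 9
augment #2: 9→0→6→5→2→3 bottleneck 5, total now 14
augment #3: 9→12→1→10→2→3 bottleneck 10, total now 24
augment #4: 9→12→11→4→14→7→3 bottleneck 3, total now 27
augment #5: 9→12→11→13→5→7→3 bottleneck 2, total now 29
augment #6: 9→12→11→13→14→7→3 bottleneck 11, total now 40

Maximum flow value: 40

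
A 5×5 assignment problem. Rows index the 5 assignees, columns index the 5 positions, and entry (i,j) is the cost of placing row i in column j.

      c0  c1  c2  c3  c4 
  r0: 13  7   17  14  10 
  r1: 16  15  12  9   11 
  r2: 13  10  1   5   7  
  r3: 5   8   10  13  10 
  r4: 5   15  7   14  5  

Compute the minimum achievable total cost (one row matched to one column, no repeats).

optimal assignment: row0→col1 (cost 7), row1→col3 (cost 9), row2→col2 (cost 1), row3→col0 (cost 5), row4→col4 (cost 5)
total = 7 + 9 + 1 + 5 + 5 = 27

Minimum assignment cost: 27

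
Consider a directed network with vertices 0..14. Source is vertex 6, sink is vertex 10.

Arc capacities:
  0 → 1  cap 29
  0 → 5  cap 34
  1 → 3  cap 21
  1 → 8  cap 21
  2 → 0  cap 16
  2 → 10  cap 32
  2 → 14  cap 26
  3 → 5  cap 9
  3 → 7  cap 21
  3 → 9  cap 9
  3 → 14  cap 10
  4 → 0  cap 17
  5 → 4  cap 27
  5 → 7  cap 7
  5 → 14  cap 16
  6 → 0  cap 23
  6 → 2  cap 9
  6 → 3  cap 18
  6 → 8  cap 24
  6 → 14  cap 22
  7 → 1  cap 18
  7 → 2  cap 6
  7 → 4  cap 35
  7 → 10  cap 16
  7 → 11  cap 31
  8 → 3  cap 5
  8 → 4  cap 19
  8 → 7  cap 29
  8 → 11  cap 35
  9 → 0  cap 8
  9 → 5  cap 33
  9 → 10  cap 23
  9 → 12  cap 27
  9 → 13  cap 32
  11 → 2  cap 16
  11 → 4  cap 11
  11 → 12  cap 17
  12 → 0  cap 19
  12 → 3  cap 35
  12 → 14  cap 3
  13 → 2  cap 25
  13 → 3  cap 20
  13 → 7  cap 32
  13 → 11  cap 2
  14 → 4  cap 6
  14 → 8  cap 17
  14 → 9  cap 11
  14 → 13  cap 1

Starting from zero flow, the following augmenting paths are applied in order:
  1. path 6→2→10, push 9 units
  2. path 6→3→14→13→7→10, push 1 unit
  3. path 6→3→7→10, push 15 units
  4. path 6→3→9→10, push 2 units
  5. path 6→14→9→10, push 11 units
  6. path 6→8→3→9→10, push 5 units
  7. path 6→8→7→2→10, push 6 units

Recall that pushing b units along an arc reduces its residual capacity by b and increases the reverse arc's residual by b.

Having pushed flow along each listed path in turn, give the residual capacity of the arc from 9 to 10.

after path 1 (6→2→10, push 9): res(9,10)=23
after path 2 (6→3→14→13→7→10, push 1): res(9,10)=23
after path 3 (6→3→7→10, push 15): res(9,10)=23
after path 4 (6→3→9→10, push 2): res(9,10)=21
after path 5 (6→14→9→10, push 11): res(9,10)=10
after path 6 (6→8→3→9→10, push 5): res(9,10)=5
after path 7 (6→8→7→2→10, push 6): res(9,10)=5

Residual capacity of (9,10): 5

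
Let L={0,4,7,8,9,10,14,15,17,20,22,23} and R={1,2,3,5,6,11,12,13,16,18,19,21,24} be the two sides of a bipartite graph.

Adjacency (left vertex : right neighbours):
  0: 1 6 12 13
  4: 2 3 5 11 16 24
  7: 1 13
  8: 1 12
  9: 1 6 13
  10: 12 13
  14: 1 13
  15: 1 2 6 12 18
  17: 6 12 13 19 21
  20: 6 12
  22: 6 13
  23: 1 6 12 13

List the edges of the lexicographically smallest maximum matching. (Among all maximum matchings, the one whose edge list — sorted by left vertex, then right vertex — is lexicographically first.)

|M| = 7 (so the lex-smallest maximum matching has 7 edges)
process left vertices in ascending order; for each, take the smallest-labelled available neighbour that still permits 7 edges overall, or leave it unmatched if none does
lex-smallest matching: {0-1, 4-2, 7-13, 8-12, 9-6, 15-18, 17-19}

Lex-smallest maximum matching: {(0,1), (4,2), (7,13), (8,12), (9,6), (15,18), (17,19)}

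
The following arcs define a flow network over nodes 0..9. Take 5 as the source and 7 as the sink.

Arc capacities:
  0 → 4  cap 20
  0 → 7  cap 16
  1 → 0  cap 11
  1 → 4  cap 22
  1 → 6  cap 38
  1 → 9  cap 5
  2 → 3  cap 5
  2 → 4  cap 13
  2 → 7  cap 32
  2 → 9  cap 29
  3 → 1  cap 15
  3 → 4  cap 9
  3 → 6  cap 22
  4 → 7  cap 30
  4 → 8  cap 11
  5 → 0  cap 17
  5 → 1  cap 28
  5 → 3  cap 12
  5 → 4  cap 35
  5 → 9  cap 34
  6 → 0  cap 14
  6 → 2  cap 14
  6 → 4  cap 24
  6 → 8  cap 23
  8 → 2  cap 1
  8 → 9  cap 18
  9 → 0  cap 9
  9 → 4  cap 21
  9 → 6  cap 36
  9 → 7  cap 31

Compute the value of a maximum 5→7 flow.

augment #1: 5→0→7 bottleneck 16, total now 16
augment #2: 5→4→7 bottleneck 30, total now 46
augment #3: 5→9→7 bottleneck 31, total now 77
augment #4: 5→1→6→2→7 bottleneck 14, total now 91
augment #5: 5→4→8→2→7 bottleneck 1, total now 92

Maximum flow value: 92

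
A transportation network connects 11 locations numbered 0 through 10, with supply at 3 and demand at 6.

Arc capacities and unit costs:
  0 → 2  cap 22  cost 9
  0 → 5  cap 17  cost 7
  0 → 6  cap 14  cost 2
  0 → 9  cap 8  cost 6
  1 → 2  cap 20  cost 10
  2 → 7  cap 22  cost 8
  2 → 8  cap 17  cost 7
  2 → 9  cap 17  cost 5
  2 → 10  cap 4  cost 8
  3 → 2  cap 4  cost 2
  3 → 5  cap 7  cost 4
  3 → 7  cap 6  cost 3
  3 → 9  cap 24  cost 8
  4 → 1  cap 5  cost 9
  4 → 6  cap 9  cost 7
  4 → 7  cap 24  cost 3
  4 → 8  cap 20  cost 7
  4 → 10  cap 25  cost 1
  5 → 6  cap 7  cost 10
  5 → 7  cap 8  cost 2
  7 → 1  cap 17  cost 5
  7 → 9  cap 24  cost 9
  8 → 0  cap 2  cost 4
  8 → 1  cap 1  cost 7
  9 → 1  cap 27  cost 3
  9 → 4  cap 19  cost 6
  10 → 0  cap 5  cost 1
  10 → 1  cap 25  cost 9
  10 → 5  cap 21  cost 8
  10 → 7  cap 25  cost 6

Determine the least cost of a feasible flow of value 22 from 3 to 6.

Minimum cost for 22 units: 376

shortest-cost path #1: 3→2→10→0→6 push 4 @ unit cost 13 (adds 52)
shortest-cost path #2: 3→5→6 push 7 @ unit cost 14 (adds 98)
shortest-cost path #3: 3→9→4→10→0→6 push 1 @ unit cost 18 (adds 18)
shortest-cost path #4: 3→9→4→10→2→8→0→6 push 2 @ unit cost 20 (adds 40)
shortest-cost path #5: 3→9→4→6 push 8 @ unit cost 21 (adds 168)
total cost = 376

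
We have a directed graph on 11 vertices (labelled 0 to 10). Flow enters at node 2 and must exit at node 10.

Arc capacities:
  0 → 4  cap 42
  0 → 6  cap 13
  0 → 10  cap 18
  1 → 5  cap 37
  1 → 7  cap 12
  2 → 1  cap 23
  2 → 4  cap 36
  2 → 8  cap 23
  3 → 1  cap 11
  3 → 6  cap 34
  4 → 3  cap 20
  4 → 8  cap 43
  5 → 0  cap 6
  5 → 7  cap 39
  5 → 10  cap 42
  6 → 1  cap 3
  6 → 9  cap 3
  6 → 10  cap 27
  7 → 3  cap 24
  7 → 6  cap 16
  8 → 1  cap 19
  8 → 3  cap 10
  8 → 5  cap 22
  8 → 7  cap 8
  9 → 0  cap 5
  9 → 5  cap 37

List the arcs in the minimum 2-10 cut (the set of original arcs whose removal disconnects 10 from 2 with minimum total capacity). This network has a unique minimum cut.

augment #1: 2→1→5→10 push 23
augment #2: 2→8→5→10 push 19
augment #3: 2→4→3→6→10 push 20
augment #4: 2→8→3→6→10 push 4
augment #5: 2→4→8→3→6→10 push 3
augment #6: 2→4→8→5→0→10 push 3
augment #7: 2→4→8→1→5→0→10 push 3
augment #8: 2→4→8→3→6→9→0→10 push 3
max flow = 78; residual-reachable set from 2 gives S-side
cut edges (S→T): {(5,0), (5,10), (6,9), (6,10)} total cap 78

Min-cut arcs: {(5,0), (5,10), (6,9), (6,10)} (total capacity 78)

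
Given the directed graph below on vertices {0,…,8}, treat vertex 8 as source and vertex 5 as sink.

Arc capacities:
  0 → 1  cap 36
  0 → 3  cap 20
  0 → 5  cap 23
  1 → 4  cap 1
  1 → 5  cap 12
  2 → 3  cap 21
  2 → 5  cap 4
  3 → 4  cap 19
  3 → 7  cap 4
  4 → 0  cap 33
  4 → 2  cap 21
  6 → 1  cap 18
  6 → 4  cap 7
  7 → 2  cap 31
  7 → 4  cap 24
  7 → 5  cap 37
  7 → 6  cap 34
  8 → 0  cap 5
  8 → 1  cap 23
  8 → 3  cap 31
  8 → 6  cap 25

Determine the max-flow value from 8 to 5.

Maximum flow value: 43

augment #1: 8→0→5 bottleneck 5, total now 5
augment #2: 8→1→5 bottleneck 12, total now 17
augment #3: 8→3→7→5 bottleneck 4, total now 21
augment #4: 8→1→4→0→5 bottleneck 1, total now 22
augment #5: 8→3→4→0→5 bottleneck 17, total now 39
augment #6: 8→3→4→2→5 bottleneck 2, total now 41
augment #7: 8→6→4→2→5 bottleneck 2, total now 43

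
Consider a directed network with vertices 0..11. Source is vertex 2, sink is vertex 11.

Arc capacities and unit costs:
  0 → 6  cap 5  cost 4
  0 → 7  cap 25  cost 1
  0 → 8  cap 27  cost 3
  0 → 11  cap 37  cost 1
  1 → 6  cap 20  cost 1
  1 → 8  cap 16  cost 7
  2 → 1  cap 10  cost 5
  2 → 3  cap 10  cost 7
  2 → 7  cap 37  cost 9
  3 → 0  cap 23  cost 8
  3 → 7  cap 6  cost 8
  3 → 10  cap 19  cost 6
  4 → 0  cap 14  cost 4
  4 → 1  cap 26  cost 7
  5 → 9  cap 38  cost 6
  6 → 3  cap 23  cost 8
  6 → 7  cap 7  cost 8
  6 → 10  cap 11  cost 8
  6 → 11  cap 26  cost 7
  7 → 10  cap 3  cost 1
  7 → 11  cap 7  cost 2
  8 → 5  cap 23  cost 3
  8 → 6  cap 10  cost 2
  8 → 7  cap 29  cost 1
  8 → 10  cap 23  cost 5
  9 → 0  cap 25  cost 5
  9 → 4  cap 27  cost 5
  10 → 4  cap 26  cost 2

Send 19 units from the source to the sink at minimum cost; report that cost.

Minimum cost for 19 units: 239

shortest-cost path #1: 2→7→11 push 7 @ unit cost 11 (adds 77)
shortest-cost path #2: 2→1→6→11 push 10 @ unit cost 13 (adds 130)
shortest-cost path #3: 2→3→0→11 push 2 @ unit cost 16 (adds 32)
total cost = 239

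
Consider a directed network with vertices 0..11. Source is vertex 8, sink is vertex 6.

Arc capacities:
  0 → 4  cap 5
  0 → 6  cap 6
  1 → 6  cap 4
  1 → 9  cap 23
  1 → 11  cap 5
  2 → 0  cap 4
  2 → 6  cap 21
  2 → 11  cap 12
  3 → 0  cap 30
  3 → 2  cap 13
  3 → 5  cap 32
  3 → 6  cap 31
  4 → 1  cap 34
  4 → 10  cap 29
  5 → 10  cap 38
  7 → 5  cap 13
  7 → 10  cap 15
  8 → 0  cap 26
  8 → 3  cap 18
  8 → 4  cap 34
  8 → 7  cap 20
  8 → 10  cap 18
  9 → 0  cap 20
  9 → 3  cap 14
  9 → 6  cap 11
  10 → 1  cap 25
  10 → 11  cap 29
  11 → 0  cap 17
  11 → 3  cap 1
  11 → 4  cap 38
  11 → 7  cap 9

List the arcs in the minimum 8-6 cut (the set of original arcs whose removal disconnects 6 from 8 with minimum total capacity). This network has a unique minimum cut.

augment #1: 8→0→6 push 6
augment #2: 8→3→6 push 18
augment #3: 8→4→1→6 push 4
augment #4: 8→4→1→9→6 push 11
augment #5: 8→10→11→3→6 push 1
augment #6: 8→4→1→9→3→6 push 12
max flow = 52; residual-reachable set from 8 gives S-side
cut edges (S→T): {(0,6), (1,6), (1,9), (8,3), (11,3)} total cap 52

Min-cut arcs: {(0,6), (1,6), (1,9), (8,3), (11,3)} (total capacity 52)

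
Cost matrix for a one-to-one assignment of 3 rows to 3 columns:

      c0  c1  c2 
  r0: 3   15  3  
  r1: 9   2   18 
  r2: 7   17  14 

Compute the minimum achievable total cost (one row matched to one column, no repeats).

Minimum assignment cost: 12

optimal assignment: row0→col2 (cost 3), row1→col1 (cost 2), row2→col0 (cost 7)
total = 3 + 2 + 7 = 12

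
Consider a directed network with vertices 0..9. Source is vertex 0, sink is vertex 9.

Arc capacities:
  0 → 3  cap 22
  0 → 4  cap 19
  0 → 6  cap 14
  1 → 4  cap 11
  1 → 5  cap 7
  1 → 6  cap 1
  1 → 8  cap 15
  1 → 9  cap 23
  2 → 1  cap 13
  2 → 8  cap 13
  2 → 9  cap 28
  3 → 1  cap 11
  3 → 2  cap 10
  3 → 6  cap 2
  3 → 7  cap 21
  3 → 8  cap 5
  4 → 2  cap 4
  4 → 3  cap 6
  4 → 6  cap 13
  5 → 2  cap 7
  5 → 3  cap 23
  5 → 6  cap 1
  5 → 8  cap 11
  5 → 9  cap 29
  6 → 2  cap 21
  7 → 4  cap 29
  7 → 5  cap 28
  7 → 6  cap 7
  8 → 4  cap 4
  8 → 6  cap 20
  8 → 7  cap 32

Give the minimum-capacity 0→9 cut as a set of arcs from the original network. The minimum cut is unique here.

Min-cut arcs: {(0,3), (4,2), (4,3), (6,2)} (total capacity 53)

augment #1: 0→3→1→9 push 11
augment #2: 0→3→2→9 push 10
augment #3: 0→4→2→9 push 4
augment #4: 0→6→2→9 push 14
augment #5: 0→3→7→5→9 push 1
augment #6: 0→4→3→7→5→9 push 6
augment #7: 0→4→6→2→1→9 push 7
max flow = 53; residual-reachable set from 0 gives S-side
cut edges (S→T): {(0,3), (4,2), (4,3), (6,2)} total cap 53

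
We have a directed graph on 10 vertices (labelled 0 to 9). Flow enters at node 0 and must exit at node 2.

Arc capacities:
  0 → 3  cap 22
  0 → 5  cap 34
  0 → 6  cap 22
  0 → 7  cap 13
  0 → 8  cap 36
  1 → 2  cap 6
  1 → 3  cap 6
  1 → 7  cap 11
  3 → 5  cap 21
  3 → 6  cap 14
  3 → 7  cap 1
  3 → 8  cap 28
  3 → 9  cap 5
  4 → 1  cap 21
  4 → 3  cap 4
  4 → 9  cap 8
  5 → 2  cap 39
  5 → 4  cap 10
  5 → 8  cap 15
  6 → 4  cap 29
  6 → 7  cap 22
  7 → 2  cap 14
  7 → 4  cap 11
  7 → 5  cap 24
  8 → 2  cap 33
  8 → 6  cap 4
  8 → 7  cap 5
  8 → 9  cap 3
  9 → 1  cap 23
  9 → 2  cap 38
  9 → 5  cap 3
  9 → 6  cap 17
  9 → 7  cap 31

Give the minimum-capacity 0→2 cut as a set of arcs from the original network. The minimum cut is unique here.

Min-cut arcs: {(1,2), (3,9), (4,9), (5,2), (7,2), (8,2), (8,9)} (total capacity 108)

augment #1: 0→5→2 push 34
augment #2: 0→7→2 push 13
augment #3: 0→8→2 push 33
augment #4: 0→3→5→2 push 5
augment #5: 0→3→7→2 push 1
augment #6: 0→3→9→2 push 5
augment #7: 0→8→9→2 push 3
augment #8: 0→6→4→1→2 push 6
augment #9: 0→6→4→9→2 push 8
max flow = 108; residual-reachable set from 0 gives S-side
cut edges (S→T): {(1,2), (3,9), (4,9), (5,2), (7,2), (8,2), (8,9)} total cap 108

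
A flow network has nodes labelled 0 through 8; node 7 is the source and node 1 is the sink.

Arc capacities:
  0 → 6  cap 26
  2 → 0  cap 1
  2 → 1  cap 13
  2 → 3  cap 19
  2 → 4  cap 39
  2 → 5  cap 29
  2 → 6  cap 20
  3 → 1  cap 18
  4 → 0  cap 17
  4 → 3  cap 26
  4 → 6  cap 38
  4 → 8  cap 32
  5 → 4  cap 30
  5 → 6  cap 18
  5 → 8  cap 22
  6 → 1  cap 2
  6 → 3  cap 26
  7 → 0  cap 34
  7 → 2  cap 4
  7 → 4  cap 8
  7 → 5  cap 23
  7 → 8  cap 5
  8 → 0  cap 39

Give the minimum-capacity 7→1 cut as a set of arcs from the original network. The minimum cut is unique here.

Min-cut arcs: {(3,1), (6,1), (7,2)} (total capacity 24)

augment #1: 7→2→1 push 4
augment #2: 7→0→6→1 push 2
augment #3: 7→4→3→1 push 8
augment #4: 7→0→6→3→1 push 10
max flow = 24; residual-reachable set from 7 gives S-side
cut edges (S→T): {(3,1), (6,1), (7,2)} total cap 24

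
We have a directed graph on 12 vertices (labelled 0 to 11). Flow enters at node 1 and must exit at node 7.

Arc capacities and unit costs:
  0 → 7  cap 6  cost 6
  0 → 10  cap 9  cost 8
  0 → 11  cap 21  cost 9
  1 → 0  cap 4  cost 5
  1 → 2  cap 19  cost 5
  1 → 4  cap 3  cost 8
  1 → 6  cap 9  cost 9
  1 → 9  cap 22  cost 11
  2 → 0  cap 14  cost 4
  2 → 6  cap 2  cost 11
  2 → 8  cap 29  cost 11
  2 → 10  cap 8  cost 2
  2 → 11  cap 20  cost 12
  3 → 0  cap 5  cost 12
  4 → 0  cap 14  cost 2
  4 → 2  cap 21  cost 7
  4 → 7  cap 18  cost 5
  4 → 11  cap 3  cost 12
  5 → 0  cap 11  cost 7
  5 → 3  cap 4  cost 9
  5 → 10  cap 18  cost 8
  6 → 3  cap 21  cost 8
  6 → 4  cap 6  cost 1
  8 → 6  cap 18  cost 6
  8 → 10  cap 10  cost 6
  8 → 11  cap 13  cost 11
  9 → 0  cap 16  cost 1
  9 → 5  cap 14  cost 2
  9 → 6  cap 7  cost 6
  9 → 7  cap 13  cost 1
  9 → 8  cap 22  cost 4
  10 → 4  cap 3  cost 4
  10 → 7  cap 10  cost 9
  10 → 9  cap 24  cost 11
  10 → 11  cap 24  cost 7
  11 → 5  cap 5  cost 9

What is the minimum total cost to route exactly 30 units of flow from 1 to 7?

shortest-cost path #1: 1→0→7 push 4 @ unit cost 11 (adds 44)
shortest-cost path #2: 1→9→7 push 13 @ unit cost 12 (adds 156)
shortest-cost path #3: 1→4→7 push 3 @ unit cost 13 (adds 39)
shortest-cost path #4: 1→2→0→7 push 2 @ unit cost 15 (adds 30)
shortest-cost path #5: 1→6→4→7 push 6 @ unit cost 15 (adds 90)
shortest-cost path #6: 1→2→10→7 push 2 @ unit cost 16 (adds 32)
total cost = 391

Minimum cost for 30 units: 391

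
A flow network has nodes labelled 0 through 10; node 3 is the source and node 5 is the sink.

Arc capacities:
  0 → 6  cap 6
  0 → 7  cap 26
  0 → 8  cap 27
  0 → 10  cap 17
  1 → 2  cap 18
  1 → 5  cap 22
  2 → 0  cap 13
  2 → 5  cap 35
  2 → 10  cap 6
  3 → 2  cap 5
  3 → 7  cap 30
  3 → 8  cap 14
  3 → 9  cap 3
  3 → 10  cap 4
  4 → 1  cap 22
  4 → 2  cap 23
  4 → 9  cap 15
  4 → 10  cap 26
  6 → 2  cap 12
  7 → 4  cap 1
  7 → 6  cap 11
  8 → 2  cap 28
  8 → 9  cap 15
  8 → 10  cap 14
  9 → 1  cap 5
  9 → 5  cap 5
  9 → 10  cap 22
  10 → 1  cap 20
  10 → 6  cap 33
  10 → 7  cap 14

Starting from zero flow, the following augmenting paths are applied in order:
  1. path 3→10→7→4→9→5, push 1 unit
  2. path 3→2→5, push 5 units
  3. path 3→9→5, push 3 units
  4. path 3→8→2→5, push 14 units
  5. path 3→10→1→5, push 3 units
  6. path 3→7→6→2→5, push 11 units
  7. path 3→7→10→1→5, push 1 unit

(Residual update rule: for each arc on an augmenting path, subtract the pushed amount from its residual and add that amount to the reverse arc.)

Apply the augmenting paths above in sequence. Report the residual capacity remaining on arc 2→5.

after path 1 (3→10→7→4→9→5, push 1): res(2,5)=35
after path 2 (3→2→5, push 5): res(2,5)=30
after path 3 (3→9→5, push 3): res(2,5)=30
after path 4 (3→8→2→5, push 14): res(2,5)=16
after path 5 (3→10→1→5, push 3): res(2,5)=16
after path 6 (3→7→6→2→5, push 11): res(2,5)=5
after path 7 (3→7→10→1→5, push 1): res(2,5)=5

Residual capacity of (2,5): 5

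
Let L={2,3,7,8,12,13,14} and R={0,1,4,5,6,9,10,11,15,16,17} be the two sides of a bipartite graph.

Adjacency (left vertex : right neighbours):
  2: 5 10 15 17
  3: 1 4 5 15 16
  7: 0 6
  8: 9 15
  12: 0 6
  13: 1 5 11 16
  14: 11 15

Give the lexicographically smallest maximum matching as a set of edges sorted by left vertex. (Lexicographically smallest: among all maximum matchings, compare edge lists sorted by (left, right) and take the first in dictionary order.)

|M| = 7 (so the lex-smallest maximum matching has 7 edges)
process left vertices in ascending order; for each, take the smallest-labelled available neighbour that still permits 7 edges overall, or leave it unmatched if none does
lex-smallest matching: {2-5, 3-1, 7-0, 8-9, 12-6, 13-11, 14-15}

Lex-smallest maximum matching: {(2,5), (3,1), (7,0), (8,9), (12,6), (13,11), (14,15)}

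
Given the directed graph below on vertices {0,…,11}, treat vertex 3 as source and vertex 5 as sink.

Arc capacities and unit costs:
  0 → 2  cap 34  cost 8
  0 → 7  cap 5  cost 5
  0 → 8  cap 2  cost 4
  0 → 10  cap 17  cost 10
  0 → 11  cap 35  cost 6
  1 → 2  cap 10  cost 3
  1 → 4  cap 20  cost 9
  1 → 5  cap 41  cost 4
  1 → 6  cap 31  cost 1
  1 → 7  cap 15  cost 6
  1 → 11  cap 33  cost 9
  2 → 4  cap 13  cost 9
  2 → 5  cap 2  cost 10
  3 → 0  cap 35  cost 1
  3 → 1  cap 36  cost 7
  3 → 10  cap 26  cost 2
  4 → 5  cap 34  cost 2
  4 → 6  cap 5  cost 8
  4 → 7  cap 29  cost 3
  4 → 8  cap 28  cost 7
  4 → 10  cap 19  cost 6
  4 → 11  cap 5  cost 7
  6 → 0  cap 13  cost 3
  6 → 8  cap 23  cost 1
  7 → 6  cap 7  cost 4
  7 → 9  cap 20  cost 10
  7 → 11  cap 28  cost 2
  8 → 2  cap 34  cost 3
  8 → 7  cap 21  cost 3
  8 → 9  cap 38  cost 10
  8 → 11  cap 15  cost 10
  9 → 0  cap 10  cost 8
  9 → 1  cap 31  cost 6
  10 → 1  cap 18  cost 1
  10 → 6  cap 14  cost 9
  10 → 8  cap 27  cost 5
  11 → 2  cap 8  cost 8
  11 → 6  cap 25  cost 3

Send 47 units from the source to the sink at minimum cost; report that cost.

Minimum cost for 47 units: 487

shortest-cost path #1: 3→10→1→5 push 18 @ unit cost 7 (adds 126)
shortest-cost path #2: 3→1→5 push 23 @ unit cost 11 (adds 253)
shortest-cost path #3: 3→1→4→5 push 6 @ unit cost 18 (adds 108)
total cost = 487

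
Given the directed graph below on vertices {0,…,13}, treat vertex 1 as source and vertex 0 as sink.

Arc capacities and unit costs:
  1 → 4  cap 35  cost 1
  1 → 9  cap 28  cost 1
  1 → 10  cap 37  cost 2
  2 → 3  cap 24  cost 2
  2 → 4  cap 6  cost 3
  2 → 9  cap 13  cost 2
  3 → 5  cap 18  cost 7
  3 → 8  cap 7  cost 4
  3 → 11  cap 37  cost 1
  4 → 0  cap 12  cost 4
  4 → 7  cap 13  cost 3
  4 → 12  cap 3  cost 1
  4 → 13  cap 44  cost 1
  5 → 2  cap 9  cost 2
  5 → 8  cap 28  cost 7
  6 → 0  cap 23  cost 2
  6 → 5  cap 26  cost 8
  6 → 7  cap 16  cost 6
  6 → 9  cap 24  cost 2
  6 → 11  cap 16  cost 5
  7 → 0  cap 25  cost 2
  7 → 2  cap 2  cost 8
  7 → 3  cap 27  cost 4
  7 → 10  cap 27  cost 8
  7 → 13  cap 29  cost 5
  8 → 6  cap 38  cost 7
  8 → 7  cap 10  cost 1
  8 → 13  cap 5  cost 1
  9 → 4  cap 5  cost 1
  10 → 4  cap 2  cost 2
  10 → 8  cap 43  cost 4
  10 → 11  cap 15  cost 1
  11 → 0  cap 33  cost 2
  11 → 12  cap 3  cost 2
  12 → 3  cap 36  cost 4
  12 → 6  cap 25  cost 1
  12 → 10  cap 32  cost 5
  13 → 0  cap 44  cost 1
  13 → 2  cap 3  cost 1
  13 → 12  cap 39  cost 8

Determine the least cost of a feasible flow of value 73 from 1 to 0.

shortest-cost path #1: 1→4→13→0 push 35 @ unit cost 3 (adds 105)
shortest-cost path #2: 1→9→4→13→0 push 5 @ unit cost 4 (adds 20)
shortest-cost path #3: 1→10→11→0 push 15 @ unit cost 5 (adds 75)
shortest-cost path #4: 1→10→4→13→0 push 2 @ unit cost 6 (adds 12)
shortest-cost path #5: 1→10→8→13→0 push 2 @ unit cost 8 (adds 16)
shortest-cost path #6: 1→10→8→7→0 push 10 @ unit cost 9 (adds 90)
shortest-cost path #7: 1→10→8→13→4→0 push 3 @ unit cost 10 (adds 30)
shortest-cost path #8: 1→10→8→6→0 push 1 @ unit cost 15 (adds 15)
total cost = 363

Minimum cost for 73 units: 363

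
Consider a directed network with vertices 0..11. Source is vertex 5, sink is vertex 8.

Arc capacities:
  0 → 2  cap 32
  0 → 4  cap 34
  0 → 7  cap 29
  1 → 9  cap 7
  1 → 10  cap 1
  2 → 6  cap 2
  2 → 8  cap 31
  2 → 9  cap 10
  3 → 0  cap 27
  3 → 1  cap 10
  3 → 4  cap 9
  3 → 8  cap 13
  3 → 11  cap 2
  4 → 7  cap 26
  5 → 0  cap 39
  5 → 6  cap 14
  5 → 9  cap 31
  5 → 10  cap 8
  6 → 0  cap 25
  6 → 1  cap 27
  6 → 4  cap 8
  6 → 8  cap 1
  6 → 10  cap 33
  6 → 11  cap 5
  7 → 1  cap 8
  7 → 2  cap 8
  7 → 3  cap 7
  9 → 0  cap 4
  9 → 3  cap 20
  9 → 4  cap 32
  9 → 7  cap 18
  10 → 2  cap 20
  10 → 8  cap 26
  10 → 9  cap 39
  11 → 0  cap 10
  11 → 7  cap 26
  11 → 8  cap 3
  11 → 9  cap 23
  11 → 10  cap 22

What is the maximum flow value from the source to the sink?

Maximum flow value: 71

augment #1: 5→6→8 bottleneck 1, total now 1
augment #2: 5→10→8 bottleneck 8, total now 9
augment #3: 5→0→2→8 bottleneck 31, total now 40
augment #4: 5→6→10→8 bottleneck 13, total now 53
augment #5: 5→9→3→8 bottleneck 13, total now 66
augment #6: 5→9→3→11→8 bottleneck 2, total now 68
augment #7: 5→0→2→6→10→8 bottleneck 1, total now 69
augment #8: 5→0→7→1→10→8 bottleneck 1, total now 70
augment #9: 5→0→7→2→6→10→8 bottleneck 1, total now 71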